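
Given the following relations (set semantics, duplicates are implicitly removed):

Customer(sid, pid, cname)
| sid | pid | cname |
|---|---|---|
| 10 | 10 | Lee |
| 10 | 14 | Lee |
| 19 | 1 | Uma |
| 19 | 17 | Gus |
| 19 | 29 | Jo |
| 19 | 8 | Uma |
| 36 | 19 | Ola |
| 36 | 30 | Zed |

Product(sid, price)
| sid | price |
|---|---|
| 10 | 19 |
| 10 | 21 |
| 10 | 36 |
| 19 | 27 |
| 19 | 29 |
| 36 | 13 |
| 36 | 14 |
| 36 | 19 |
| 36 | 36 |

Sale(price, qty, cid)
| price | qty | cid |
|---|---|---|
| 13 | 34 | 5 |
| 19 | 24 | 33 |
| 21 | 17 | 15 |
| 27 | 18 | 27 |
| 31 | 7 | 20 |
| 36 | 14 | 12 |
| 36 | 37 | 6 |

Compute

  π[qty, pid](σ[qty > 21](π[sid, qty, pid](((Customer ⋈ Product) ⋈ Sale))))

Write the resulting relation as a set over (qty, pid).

Joining Customer and Product on sid yields {(10, 10, Lee, 19), (10, 10, Lee, 21), (10, 10, Lee, 36), (10, 14, Lee, 19), (10, 14, Lee, 21), (10, 14, Lee, 36), (19, 1, Uma, 27), (19, 1, Uma, 29), (19, 17, Gus, 27), (19, 17, Gus, 29), (19, 29, Jo, 27), (19, 29, Jo, 29), (19, 8, Uma, 27), (19, 8, Uma, 29), (36, 19, Ola, 13), (36, 19, Ola, 14), (36, 19, Ola, 19), (36, 19, Ola, 36), (36, 30, Zed, 13), (36, 30, Zed, 14), (36, 30, Zed, 19), (36, 30, Zed, 36)}.
Joining (Customer ⋈ Product) and Sale on price yields {(10, 10, Lee, 19, 24, 33), (10, 10, Lee, 21, 17, 15), (10, 10, Lee, 36, 14, 12), (10, 10, Lee, 36, 37, 6), (10, 14, Lee, 19, 24, 33), (10, 14, Lee, 21, 17, 15), (10, 14, Lee, 36, 14, 12), (10, 14, Lee, 36, 37, 6), (19, 1, Uma, 27, 18, 27), (19, 17, Gus, 27, 18, 27), (19, 29, Jo, 27, 18, 27), (19, 8, Uma, 27, 18, 27), (36, 19, Ola, 13, 34, 5), (36, 19, Ola, 19, 24, 33), (36, 19, Ola, 36, 14, 12), (36, 19, Ola, 36, 37, 6), (36, 30, Zed, 13, 34, 5), (36, 30, Zed, 19, 24, 33), (36, 30, Zed, 36, 14, 12), (36, 30, Zed, 36, 37, 6)}.
π_{sid, qty, pid} gives {(10, 14, 10), (10, 14, 14), (10, 17, 10), (10, 17, 14), (10, 24, 10), (10, 24, 14), (10, 37, 10), (10, 37, 14), (19, 18, 1), (19, 18, 17), (19, 18, 29), (19, 18, 8), (36, 14, 19), (36, 14, 30), (36, 24, 19), (36, 24, 30), (36, 34, 19), (36, 34, 30), (36, 37, 19), (36, 37, 30)}.
Filtering on qty > 21 leaves {(10, 24, 10), (10, 24, 14), (10, 37, 10), (10, 37, 14), (36, 24, 19), (36, 24, 30), (36, 34, 19), (36, 34, 30), (36, 37, 19), (36, 37, 30)}.
π_{qty, pid} gives {(24, 10), (24, 14), (24, 19), (24, 30), (34, 19), (34, 30), (37, 10), (37, 14), (37, 19), (37, 30)}.

{(24, 10), (24, 14), (24, 19), (24, 30), (34, 19), (34, 30), (37, 10), (37, 14), (37, 19), (37, 30)}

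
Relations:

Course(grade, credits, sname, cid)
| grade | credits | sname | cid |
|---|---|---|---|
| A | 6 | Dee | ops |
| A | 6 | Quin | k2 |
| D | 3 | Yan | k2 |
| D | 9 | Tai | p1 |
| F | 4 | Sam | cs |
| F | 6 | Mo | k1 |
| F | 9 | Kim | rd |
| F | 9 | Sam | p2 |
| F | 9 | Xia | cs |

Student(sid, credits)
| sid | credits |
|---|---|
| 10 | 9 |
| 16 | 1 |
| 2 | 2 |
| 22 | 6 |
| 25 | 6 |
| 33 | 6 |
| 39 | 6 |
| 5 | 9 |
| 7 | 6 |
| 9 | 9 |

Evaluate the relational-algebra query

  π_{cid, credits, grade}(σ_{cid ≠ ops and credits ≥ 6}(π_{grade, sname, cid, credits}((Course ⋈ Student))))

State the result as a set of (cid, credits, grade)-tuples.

Course ⋈ Student (natural join on credits): {(A, 6, Dee, ops, 22), (A, 6, Dee, ops, 25), (A, 6, Dee, ops, 33), (A, 6, Dee, ops, 39), (A, 6, Dee, ops, 7), (A, 6, Quin, k2, 22), (A, 6, Quin, k2, 25), (A, 6, Quin, k2, 33), (A, 6, Quin, k2, 39), (A, 6, Quin, k2, 7), (D, 9, Tai, p1, 10), (D, 9, Tai, p1, 5), (D, 9, Tai, p1, 9), (F, 6, Mo, k1, 22), (F, 6, Mo, k1, 25), (F, 6, Mo, k1, 33), (F, 6, Mo, k1, 39), (F, 6, Mo, k1, 7), (F, 9, Kim, rd, 10), (F, 9, Kim, rd, 5), (F, 9, Kim, rd, 9), (F, 9, Sam, p2, 10), (F, 9, Sam, p2, 5), (F, 9, Sam, p2, 9), (F, 9, Xia, cs, 10), (F, 9, Xia, cs, 5), (F, 9, Xia, cs, 9)}
π_{grade, sname, cid, credits} gives {(A, Dee, ops, 6), (A, Quin, k2, 6), (D, Tai, p1, 9), (F, Kim, rd, 9), (F, Mo, k1, 6), (F, Sam, p2, 9), (F, Xia, cs, 9)} (20 duplicate(s) eliminated).
Selection cid ≠ ops and credits ≥ 6: {(A, Quin, k2, 6), (D, Tai, p1, 9), (F, Kim, rd, 9), (F, Mo, k1, 6), (F, Sam, p2, 9), (F, Xia, cs, 9)}
π_{cid, credits, grade} gives {(cs, 9, F), (k1, 6, F), (k2, 6, A), (p1, 9, D), (p2, 9, F), (rd, 9, F)}.

{(cs, 9, F), (k1, 6, F), (k2, 6, A), (p1, 9, D), (p2, 9, F), (rd, 9, F)}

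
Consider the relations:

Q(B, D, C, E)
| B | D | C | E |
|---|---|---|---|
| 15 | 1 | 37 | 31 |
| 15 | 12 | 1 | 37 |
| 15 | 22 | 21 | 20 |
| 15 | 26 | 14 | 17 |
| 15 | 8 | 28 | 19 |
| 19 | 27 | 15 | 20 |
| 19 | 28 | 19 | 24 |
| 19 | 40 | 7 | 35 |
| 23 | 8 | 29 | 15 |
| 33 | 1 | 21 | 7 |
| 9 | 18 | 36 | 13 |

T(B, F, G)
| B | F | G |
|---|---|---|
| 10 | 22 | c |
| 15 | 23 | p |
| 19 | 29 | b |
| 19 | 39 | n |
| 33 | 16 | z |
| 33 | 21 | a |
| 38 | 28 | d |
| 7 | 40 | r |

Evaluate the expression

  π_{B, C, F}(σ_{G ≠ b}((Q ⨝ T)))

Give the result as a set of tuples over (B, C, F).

Joining Q and T on B yields {(15, 1, 37, 31, 23, p), (15, 12, 1, 37, 23, p), (15, 22, 21, 20, 23, p), (15, 26, 14, 17, 23, p), (15, 8, 28, 19, 23, p), (19, 27, 15, 20, 29, b), (19, 27, 15, 20, 39, n), (19, 28, 19, 24, 29, b), (19, 28, 19, 24, 39, n), (19, 40, 7, 35, 29, b), (19, 40, 7, 35, 39, n), (33, 1, 21, 7, 16, z), (33, 1, 21, 7, 21, a)}.
σ[G ≠ b]: keep tuples satisfying G ≠ b → {(15, 1, 37, 31, 23, p), (15, 12, 1, 37, 23, p), (15, 22, 21, 20, 23, p), (15, 26, 14, 17, 23, p), (15, 8, 28, 19, 23, p), (19, 27, 15, 20, 39, n), (19, 28, 19, 24, 39, n), (19, 40, 7, 35, 39, n), (33, 1, 21, 7, 16, z), (33, 1, 21, 7, 21, a)}
Projecting to B, C, F: {(15, 1, 23), (15, 14, 23), (15, 21, 23), (15, 28, 23), (15, 37, 23), (19, 15, 39), (19, 19, 39), (19, 7, 39), (33, 21, 16), (33, 21, 21)}

{(15, 1, 23), (15, 14, 23), (15, 21, 23), (15, 28, 23), (15, 37, 23), (19, 15, 39), (19, 19, 39), (19, 7, 39), (33, 21, 16), (33, 21, 21)}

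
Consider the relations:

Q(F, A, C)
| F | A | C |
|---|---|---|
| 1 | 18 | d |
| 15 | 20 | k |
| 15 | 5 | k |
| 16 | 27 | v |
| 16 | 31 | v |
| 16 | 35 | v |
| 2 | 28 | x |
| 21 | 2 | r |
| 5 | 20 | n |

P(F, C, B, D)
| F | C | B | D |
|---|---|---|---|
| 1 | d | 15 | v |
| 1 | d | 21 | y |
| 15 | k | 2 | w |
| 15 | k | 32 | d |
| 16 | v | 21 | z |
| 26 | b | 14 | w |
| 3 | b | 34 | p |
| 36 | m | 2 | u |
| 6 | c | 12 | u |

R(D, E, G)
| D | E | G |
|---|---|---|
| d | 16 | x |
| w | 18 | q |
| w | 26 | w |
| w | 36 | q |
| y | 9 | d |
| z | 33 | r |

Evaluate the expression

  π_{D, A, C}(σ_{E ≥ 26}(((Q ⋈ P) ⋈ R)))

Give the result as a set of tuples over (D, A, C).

{(w, 20, k), (w, 5, k), (z, 27, v), (z, 31, v), (z, 35, v)}

Joining Q and P on F, C yields {(1, 18, d, 15, v), (1, 18, d, 21, y), (15, 20, k, 2, w), (15, 20, k, 32, d), (15, 5, k, 2, w), (15, 5, k, 32, d), (16, 27, v, 21, z), (16, 31, v, 21, z), (16, 35, v, 21, z)}.
Joining (Q ⋈ P) and R on D yields {(1, 18, d, 21, y, 9, d), (15, 20, k, 2, w, 18, q), (15, 20, k, 2, w, 26, w), (15, 20, k, 2, w, 36, q), (15, 20, k, 32, d, 16, x), (15, 5, k, 2, w, 18, q), (15, 5, k, 2, w, 26, w), (15, 5, k, 2, w, 36, q), (15, 5, k, 32, d, 16, x), (16, 27, v, 21, z, 33, r), (16, 31, v, 21, z, 33, r), (16, 35, v, 21, z, 33, r)}.
Apply σ_{E ≥ 26}; surviving tuples: {(15, 20, k, 2, w, 26, w), (15, 20, k, 2, w, 36, q), (15, 5, k, 2, w, 26, w), (15, 5, k, 2, w, 36, q), (16, 27, v, 21, z, 33, r), (16, 31, v, 21, z, 33, r), (16, 35, v, 21, z, 33, r)}
π[D, A, C]: project onto (D, A, C) (2 duplicate(s) eliminated) → {(w, 20, k), (w, 5, k), (z, 27, v), (z, 31, v), (z, 35, v)}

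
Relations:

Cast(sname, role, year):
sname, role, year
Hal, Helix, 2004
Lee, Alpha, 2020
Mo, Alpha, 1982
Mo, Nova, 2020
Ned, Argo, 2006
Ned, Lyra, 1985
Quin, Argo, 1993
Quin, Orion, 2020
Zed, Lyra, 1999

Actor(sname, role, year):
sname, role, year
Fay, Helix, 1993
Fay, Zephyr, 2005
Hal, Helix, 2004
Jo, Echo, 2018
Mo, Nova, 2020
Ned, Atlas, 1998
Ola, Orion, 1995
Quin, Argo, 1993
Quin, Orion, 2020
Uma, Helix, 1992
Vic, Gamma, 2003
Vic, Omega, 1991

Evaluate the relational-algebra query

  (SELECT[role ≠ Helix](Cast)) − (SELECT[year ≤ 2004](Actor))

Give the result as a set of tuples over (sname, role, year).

{(Lee, Alpha, 2020), (Mo, Alpha, 1982), (Mo, Nova, 2020), (Ned, Argo, 2006), (Ned, Lyra, 1985), (Quin, Orion, 2020), (Zed, Lyra, 1999)}

σ[role ≠ Helix]: keep tuples satisfying role ≠ Helix → {(Lee, Alpha, 2020), (Mo, Alpha, 1982), (Mo, Nova, 2020), (Ned, Argo, 2006), (Ned, Lyra, 1985), (Quin, Argo, 1993), (Quin, Orion, 2020), (Zed, Lyra, 1999)}
σ[year ≤ 2004]: keep tuples satisfying year ≤ 2004 → {(Fay, Helix, 1993), (Hal, Helix, 2004), (Ned, Atlas, 1998), (Ola, Orion, 1995), (Quin, Argo, 1993), (Uma, Helix, 1992), (Vic, Gamma, 2003), (Vic, Omega, 1991)}
Taking the difference: {(Lee, Alpha, 2020), (Mo, Alpha, 1982), (Mo, Nova, 2020), (Ned, Argo, 2006), (Ned, Lyra, 1985), (Quin, Orion, 2020), (Zed, Lyra, 1999)}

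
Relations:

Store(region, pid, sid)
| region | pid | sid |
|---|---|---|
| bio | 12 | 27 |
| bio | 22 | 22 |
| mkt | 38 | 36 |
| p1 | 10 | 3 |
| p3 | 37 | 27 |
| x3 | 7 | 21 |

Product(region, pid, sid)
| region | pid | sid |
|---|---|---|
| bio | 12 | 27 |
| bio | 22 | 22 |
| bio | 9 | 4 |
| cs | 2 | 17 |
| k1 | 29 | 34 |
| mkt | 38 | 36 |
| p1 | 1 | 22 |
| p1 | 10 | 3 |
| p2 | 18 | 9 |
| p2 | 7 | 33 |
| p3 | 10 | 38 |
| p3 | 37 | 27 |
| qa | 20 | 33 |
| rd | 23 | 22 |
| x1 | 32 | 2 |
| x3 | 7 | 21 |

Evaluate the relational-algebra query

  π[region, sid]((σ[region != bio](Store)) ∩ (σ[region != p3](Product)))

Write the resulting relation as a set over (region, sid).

Apply σ_{region != bio}; surviving tuples: {(mkt, 38, 36), (p1, 10, 3), (p3, 37, 27), (x3, 7, 21)}
Apply σ_{region != p3}; surviving tuples: {(bio, 12, 27), (bio, 22, 22), (bio, 9, 4), (cs, 2, 17), (k1, 29, 34), (mkt, 38, 36), (p1, 1, 22), (p1, 10, 3), (p2, 18, 9), (p2, 7, 33), (qa, 20, 33), (rd, 23, 22), (x1, 32, 2), (x3, 7, 21)}
Taking the intersection: {(mkt, 38, 36), (p1, 10, 3), (x3, 7, 21)}
π_{region, sid} gives {(mkt, 36), (p1, 3), (x3, 21)}.

{(mkt, 36), (p1, 3), (x3, 21)}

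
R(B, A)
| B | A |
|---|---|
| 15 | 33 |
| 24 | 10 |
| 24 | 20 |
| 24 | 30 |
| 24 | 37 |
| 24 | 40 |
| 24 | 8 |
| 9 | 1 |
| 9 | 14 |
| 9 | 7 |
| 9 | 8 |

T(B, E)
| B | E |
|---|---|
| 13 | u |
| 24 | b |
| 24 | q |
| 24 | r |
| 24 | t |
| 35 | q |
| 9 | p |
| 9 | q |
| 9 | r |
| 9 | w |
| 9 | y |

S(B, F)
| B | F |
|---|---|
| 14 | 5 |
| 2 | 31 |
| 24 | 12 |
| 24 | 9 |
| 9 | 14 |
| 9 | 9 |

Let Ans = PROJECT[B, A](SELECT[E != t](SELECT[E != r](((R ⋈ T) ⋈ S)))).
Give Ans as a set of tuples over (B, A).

R ⋈ T (natural join on B): {(24, 10, b), (24, 10, q), (24, 10, r), (24, 10, t), (24, 20, b), (24, 20, q), (24, 20, r), (24, 20, t), (24, 30, b), (24, 30, q), (24, 30, r), (24, 30, t), (24, 37, b), (24, 37, q), (24, 37, r), (24, 37, t), (24, 40, b), (24, 40, q), (24, 40, r), (24, 40, t), (24, 8, b), (24, 8, q), (24, 8, r), (24, 8, t), (9, 1, p), (9, 1, q), (9, 1, r), (9, 1, w), (9, 1, y), (9, 14, p), (9, 14, q), (9, 14, r), (9, 14, w), (9, 14, y), (9, 7, p), (9, 7, q), (9, 7, r), (9, 7, w), (9, 7, y), (9, 8, p), (9, 8, q), (9, 8, r), (9, 8, w), (9, 8, y)}
(R ⋈ T) ⋈ S (natural join on B): {(24, 10, b, 12), (24, 10, b, 9), (24, 10, q, 12), (24, 10, q, 9), (24, 10, r, 12), (24, 10, r, 9), (24, 10, t, 12), (24, 10, t, 9), (24, 20, b, 12), (24, 20, b, 9), (24, 20, q, 12), (24, 20, q, 9), (24, 20, r, 12), (24, 20, r, 9), (24, 20, t, 12), (24, 20, t, 9), (24, 30, b, 12), (24, 30, b, 9), (24, 30, q, 12), (24, 30, q, 9), (24, 30, r, 12), (24, 30, r, 9), (24, 30, t, 12), (24, 30, t, 9), (24, 37, b, 12), (24, 37, b, 9), (24, 37, q, 12), (24, 37, q, 9), (24, 37, r, 12), (24, 37, r, 9), (24, 37, t, 12), (24, 37, t, 9), (24, 40, b, 12), (24, 40, b, 9), (24, 40, q, 12), (24, 40, q, 9), (24, 40, r, 12), (24, 40, r, 9), (24, 40, t, 12), (24, 40, t, 9), (24, 8, b, 12), (24, 8, b, 9), (24, 8, q, 12), (24, 8, q, 9), (24, 8, r, 12), (24, 8, r, 9), (24, 8, t, 12), (24, 8, t, 9), (9, 1, p, 14), (9, 1, p, 9), (9, 1, q, 14), (9, 1, q, 9), (9, 1, r, 14), (9, 1, r, 9), (9, 1, w, 14), (9, 1, w, 9), (9, 1, y, 14), (9, 1, y, 9), (9, 14, p, 14), (9, 14, p, 9), (9, 14, q, 14), (9, 14, q, 9), (9, 14, r, 14), (9, 14, r, 9), (9, 14, w, 14), (9, 14, w, 9), (9, 14, y, 14), (9, 14, y, 9), (9, 7, p, 14), (9, 7, p, 9), (9, 7, q, 14), (9, 7, q, 9), (9, 7, r, 14), (9, 7, r, 9), (9, 7, w, 14), (9, 7, w, 9), (9, 7, y, 14), (9, 7, y, 9), (9, 8, p, 14), (9, 8, p, 9), (9, 8, q, 14), (9, 8, q, 9), (9, 8, r, 14), (9, 8, r, 9), (9, 8, w, 14), (9, 8, w, 9), (9, 8, y, 14), (9, 8, y, 9)}
Selection E != r: {(24, 10, b, 12), (24, 10, b, 9), (24, 10, q, 12), (24, 10, q, 9), (24, 10, t, 12), (24, 10, t, 9), (24, 20, b, 12), (24, 20, b, 9), (24, 20, q, 12), (24, 20, q, 9), (24, 20, t, 12), (24, 20, t, 9), (24, 30, b, 12), (24, 30, b, 9), (24, 30, q, 12), (24, 30, q, 9), (24, 30, t, 12), (24, 30, t, 9), (24, 37, b, 12), (24, 37, b, 9), (24, 37, q, 12), (24, 37, q, 9), (24, 37, t, 12), (24, 37, t, 9), (24, 40, b, 12), (24, 40, b, 9), (24, 40, q, 12), (24, 40, q, 9), (24, 40, t, 12), (24, 40, t, 9), (24, 8, b, 12), (24, 8, b, 9), (24, 8, q, 12), (24, 8, q, 9), (24, 8, t, 12), (24, 8, t, 9), (9, 1, p, 14), (9, 1, p, 9), (9, 1, q, 14), (9, 1, q, 9), (9, 1, w, 14), (9, 1, w, 9), (9, 1, y, 14), (9, 1, y, 9), (9, 14, p, 14), (9, 14, p, 9), (9, 14, q, 14), (9, 14, q, 9), (9, 14, w, 14), (9, 14, w, 9), (9, 14, y, 14), (9, 14, y, 9), (9, 7, p, 14), (9, 7, p, 9), (9, 7, q, 14), (9, 7, q, 9), (9, 7, w, 14), (9, 7, w, 9), (9, 7, y, 14), (9, 7, y, 9), (9, 8, p, 14), (9, 8, p, 9), (9, 8, q, 14), (9, 8, q, 9), (9, 8, w, 14), (9, 8, w, 9), (9, 8, y, 14), (9, 8, y, 9)}
Selection E != t: {(24, 10, b, 12), (24, 10, b, 9), (24, 10, q, 12), (24, 10, q, 9), (24, 20, b, 12), (24, 20, b, 9), (24, 20, q, 12), (24, 20, q, 9), (24, 30, b, 12), (24, 30, b, 9), (24, 30, q, 12), (24, 30, q, 9), (24, 37, b, 12), (24, 37, b, 9), (24, 37, q, 12), (24, 37, q, 9), (24, 40, b, 12), (24, 40, b, 9), (24, 40, q, 12), (24, 40, q, 9), (24, 8, b, 12), (24, 8, b, 9), (24, 8, q, 12), (24, 8, q, 9), (9, 1, p, 14), (9, 1, p, 9), (9, 1, q, 14), (9, 1, q, 9), (9, 1, w, 14), (9, 1, w, 9), (9, 1, y, 14), (9, 1, y, 9), (9, 14, p, 14), (9, 14, p, 9), (9, 14, q, 14), (9, 14, q, 9), (9, 14, w, 14), (9, 14, w, 9), (9, 14, y, 14), (9, 14, y, 9), (9, 7, p, 14), (9, 7, p, 9), (9, 7, q, 14), (9, 7, q, 9), (9, 7, w, 14), (9, 7, w, 9), (9, 7, y, 14), (9, 7, y, 9), (9, 8, p, 14), (9, 8, p, 9), (9, 8, q, 14), (9, 8, q, 9), (9, 8, w, 14), (9, 8, w, 9), (9, 8, y, 14), (9, 8, y, 9)}
Keep only column(s) B, A (46 duplicate(s) eliminated): {(24, 10), (24, 20), (24, 30), (24, 37), (24, 40), (24, 8), (9, 1), (9, 14), (9, 7), (9, 8)}

{(24, 10), (24, 20), (24, 30), (24, 37), (24, 40), (24, 8), (9, 1), (9, 14), (9, 7), (9, 8)}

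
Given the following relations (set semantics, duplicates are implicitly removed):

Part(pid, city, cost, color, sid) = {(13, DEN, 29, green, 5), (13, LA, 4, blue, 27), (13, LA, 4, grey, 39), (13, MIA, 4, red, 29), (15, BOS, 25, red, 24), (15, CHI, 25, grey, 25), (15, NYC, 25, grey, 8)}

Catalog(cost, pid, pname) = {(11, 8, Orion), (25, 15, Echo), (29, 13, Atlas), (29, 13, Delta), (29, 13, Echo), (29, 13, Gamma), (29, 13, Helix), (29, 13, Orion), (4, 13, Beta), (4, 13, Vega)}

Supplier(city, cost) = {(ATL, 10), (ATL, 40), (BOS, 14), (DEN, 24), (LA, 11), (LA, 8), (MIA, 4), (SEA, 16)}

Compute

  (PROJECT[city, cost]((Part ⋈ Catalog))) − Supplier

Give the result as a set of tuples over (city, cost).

Joining Part and Catalog on pid, cost yields {(13, DEN, 29, green, 5, Atlas), (13, DEN, 29, green, 5, Delta), (13, DEN, 29, green, 5, Echo), (13, DEN, 29, green, 5, Gamma), (13, DEN, 29, green, 5, Helix), (13, DEN, 29, green, 5, Orion), (13, LA, 4, blue, 27, Beta), (13, LA, 4, blue, 27, Vega), (13, LA, 4, grey, 39, Beta), (13, LA, 4, grey, 39, Vega), (13, MIA, 4, red, 29, Beta), (13, MIA, 4, red, 29, Vega), (15, BOS, 25, red, 24, Echo), (15, CHI, 25, grey, 25, Echo), (15, NYC, 25, grey, 8, Echo)}.
Projecting to city, cost (9 duplicate(s) eliminated): {(BOS, 25), (CHI, 25), (DEN, 29), (LA, 4), (MIA, 4), (NYC, 25)}
Difference: {(BOS, 25), (CHI, 25), (DEN, 29), (LA, 4), (MIA, 4), (NYC, 25)} with {(ATL, 10), (ATL, 40), (BOS, 14), (DEN, 24), (LA, 11), (LA, 8), (MIA, 4), (SEA, 16)} → {(BOS, 25), (CHI, 25), (DEN, 29), (LA, 4), (NYC, 25)}

{(BOS, 25), (CHI, 25), (DEN, 29), (LA, 4), (NYC, 25)}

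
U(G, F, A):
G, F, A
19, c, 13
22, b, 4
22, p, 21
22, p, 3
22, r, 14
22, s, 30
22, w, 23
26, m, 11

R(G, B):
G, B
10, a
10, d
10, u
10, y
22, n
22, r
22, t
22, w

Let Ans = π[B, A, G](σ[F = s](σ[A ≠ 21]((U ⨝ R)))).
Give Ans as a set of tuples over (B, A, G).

U ⋈ R (natural join on G): {(22, b, 4, n), (22, b, 4, r), (22, b, 4, t), (22, b, 4, w), (22, p, 21, n), (22, p, 21, r), (22, p, 21, t), (22, p, 21, w), (22, p, 3, n), (22, p, 3, r), (22, p, 3, t), (22, p, 3, w), (22, r, 14, n), (22, r, 14, r), (22, r, 14, t), (22, r, 14, w), (22, s, 30, n), (22, s, 30, r), (22, s, 30, t), (22, s, 30, w), (22, w, 23, n), (22, w, 23, r), (22, w, 23, t), (22, w, 23, w)}
σ[A ≠ 21]: keep tuples satisfying A ≠ 21 → {(22, b, 4, n), (22, b, 4, r), (22, b, 4, t), (22, b, 4, w), (22, p, 3, n), (22, p, 3, r), (22, p, 3, t), (22, p, 3, w), (22, r, 14, n), (22, r, 14, r), (22, r, 14, t), (22, r, 14, w), (22, s, 30, n), (22, s, 30, r), (22, s, 30, t), (22, s, 30, w), (22, w, 23, n), (22, w, 23, r), (22, w, 23, t), (22, w, 23, w)}
σ[F = s]: keep tuples satisfying F = s → {(22, s, 30, n), (22, s, 30, r), (22, s, 30, t), (22, s, 30, w)}
Projecting to B, A, G: {(n, 30, 22), (r, 30, 22), (t, 30, 22), (w, 30, 22)}

{(n, 30, 22), (r, 30, 22), (t, 30, 22), (w, 30, 22)}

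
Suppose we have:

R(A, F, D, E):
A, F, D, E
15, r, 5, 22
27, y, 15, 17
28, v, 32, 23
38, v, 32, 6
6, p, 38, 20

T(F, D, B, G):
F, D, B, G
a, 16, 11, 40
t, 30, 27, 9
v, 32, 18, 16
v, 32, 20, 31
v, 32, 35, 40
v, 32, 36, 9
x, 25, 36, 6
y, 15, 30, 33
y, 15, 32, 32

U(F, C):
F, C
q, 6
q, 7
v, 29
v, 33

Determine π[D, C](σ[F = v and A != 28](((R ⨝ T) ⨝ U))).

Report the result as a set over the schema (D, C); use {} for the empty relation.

R ⋈ T (natural join on F, D): {(27, y, 15, 17, 30, 33), (27, y, 15, 17, 32, 32), (28, v, 32, 23, 18, 16), (28, v, 32, 23, 20, 31), (28, v, 32, 23, 35, 40), (28, v, 32, 23, 36, 9), (38, v, 32, 6, 18, 16), (38, v, 32, 6, 20, 31), (38, v, 32, 6, 35, 40), (38, v, 32, 6, 36, 9)}
(R ⨝ T) ⋈ U (natural join on F): {(28, v, 32, 23, 18, 16, 29), (28, v, 32, 23, 18, 16, 33), (28, v, 32, 23, 20, 31, 29), (28, v, 32, 23, 20, 31, 33), (28, v, 32, 23, 35, 40, 29), (28, v, 32, 23, 35, 40, 33), (28, v, 32, 23, 36, 9, 29), (28, v, 32, 23, 36, 9, 33), (38, v, 32, 6, 18, 16, 29), (38, v, 32, 6, 18, 16, 33), (38, v, 32, 6, 20, 31, 29), (38, v, 32, 6, 20, 31, 33), (38, v, 32, 6, 35, 40, 29), (38, v, 32, 6, 35, 40, 33), (38, v, 32, 6, 36, 9, 29), (38, v, 32, 6, 36, 9, 33)}
Filtering on F = v and A != 28 leaves {(38, v, 32, 6, 18, 16, 29), (38, v, 32, 6, 18, 16, 33), (38, v, 32, 6, 20, 31, 29), (38, v, 32, 6, 20, 31, 33), (38, v, 32, 6, 35, 40, 29), (38, v, 32, 6, 35, 40, 33), (38, v, 32, 6, 36, 9, 29), (38, v, 32, 6, 36, 9, 33)}.
π[D, C]: project onto (D, C) (6 duplicate(s) eliminated) → {(32, 29), (32, 33)}

{(32, 29), (32, 33)}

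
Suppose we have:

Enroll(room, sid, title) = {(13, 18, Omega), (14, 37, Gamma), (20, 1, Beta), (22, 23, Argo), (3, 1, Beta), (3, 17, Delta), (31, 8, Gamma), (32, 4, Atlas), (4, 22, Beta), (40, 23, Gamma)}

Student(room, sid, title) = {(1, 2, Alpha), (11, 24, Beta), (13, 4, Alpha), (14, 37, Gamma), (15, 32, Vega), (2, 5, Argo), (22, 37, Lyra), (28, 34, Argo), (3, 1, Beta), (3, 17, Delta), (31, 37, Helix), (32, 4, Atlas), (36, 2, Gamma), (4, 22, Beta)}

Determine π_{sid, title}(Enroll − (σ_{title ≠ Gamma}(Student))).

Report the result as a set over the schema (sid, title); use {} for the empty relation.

{(1, Beta), (18, Omega), (23, Argo), (23, Gamma), (37, Gamma), (8, Gamma)}

Apply σ_{title ≠ Gamma}; surviving tuples: {(1, 2, Alpha), (11, 24, Beta), (13, 4, Alpha), (15, 32, Vega), (2, 5, Argo), (22, 37, Lyra), (28, 34, Argo), (3, 1, Beta), (3, 17, Delta), (31, 37, Helix), (32, 4, Atlas), (4, 22, Beta)}
Set difference of the two operands is {(13, 18, Omega), (14, 37, Gamma), (20, 1, Beta), (22, 23, Argo), (31, 8, Gamma), (40, 23, Gamma)}.
π_{sid, title} gives {(1, Beta), (18, Omega), (23, Argo), (23, Gamma), (37, Gamma), (8, Gamma)}.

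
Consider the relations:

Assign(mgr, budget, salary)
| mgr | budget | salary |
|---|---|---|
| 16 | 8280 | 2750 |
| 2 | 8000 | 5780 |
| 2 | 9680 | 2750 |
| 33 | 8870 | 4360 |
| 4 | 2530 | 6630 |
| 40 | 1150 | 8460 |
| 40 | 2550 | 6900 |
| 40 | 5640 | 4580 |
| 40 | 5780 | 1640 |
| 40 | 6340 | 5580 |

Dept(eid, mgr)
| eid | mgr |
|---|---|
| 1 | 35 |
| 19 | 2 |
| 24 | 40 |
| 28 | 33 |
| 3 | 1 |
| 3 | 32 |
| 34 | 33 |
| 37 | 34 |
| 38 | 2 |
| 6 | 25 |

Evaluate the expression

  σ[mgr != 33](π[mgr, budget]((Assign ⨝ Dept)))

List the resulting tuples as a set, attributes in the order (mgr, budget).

Assign ⋈ Dept (natural join on mgr): {(2, 8000, 5780, 19), (2, 8000, 5780, 38), (2, 9680, 2750, 19), (2, 9680, 2750, 38), (33, 8870, 4360, 28), (33, 8870, 4360, 34), (40, 1150, 8460, 24), (40, 2550, 6900, 24), (40, 5640, 4580, 24), (40, 5780, 1640, 24), (40, 6340, 5580, 24)}
π_{mgr, budget} gives {(2, 8000), (2, 9680), (33, 8870), (40, 1150), (40, 2550), (40, 5640), (40, 5780), (40, 6340)} (3 duplicate(s) eliminated).
Selection mgr != 33: {(2, 8000), (2, 9680), (40, 1150), (40, 2550), (40, 5640), (40, 5780), (40, 6340)}

{(2, 8000), (2, 9680), (40, 1150), (40, 2550), (40, 5640), (40, 5780), (40, 6340)}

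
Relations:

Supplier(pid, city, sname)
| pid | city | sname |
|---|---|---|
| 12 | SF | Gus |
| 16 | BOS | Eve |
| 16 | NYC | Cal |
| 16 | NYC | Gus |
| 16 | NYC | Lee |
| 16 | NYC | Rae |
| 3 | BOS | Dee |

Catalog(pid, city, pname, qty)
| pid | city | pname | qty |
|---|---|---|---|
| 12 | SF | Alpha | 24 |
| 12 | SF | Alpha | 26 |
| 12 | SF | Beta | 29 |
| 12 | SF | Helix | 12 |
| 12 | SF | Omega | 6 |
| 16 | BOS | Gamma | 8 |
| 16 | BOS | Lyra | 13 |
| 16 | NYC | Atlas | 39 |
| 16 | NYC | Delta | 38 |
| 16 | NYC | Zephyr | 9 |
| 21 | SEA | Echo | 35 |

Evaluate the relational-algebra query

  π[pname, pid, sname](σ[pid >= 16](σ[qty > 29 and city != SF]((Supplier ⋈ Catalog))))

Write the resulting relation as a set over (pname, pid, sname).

Joining Supplier and Catalog on pid, city yields {(12, SF, Gus, Alpha, 24), (12, SF, Gus, Alpha, 26), (12, SF, Gus, Beta, 29), (12, SF, Gus, Helix, 12), (12, SF, Gus, Omega, 6), (16, BOS, Eve, Gamma, 8), (16, BOS, Eve, Lyra, 13), (16, NYC, Cal, Atlas, 39), (16, NYC, Cal, Delta, 38), (16, NYC, Cal, Zephyr, 9), (16, NYC, Gus, Atlas, 39), (16, NYC, Gus, Delta, 38), (16, NYC, Gus, Zephyr, 9), (16, NYC, Lee, Atlas, 39), (16, NYC, Lee, Delta, 38), (16, NYC, Lee, Zephyr, 9), (16, NYC, Rae, Atlas, 39), (16, NYC, Rae, Delta, 38), (16, NYC, Rae, Zephyr, 9)}.
Filtering on qty > 29 and city != SF leaves {(16, NYC, Cal, Atlas, 39), (16, NYC, Cal, Delta, 38), (16, NYC, Gus, Atlas, 39), (16, NYC, Gus, Delta, 38), (16, NYC, Lee, Atlas, 39), (16, NYC, Lee, Delta, 38), (16, NYC, Rae, Atlas, 39), (16, NYC, Rae, Delta, 38)}.
Filtering on pid >= 16 leaves {(16, NYC, Cal, Atlas, 39), (16, NYC, Cal, Delta, 38), (16, NYC, Gus, Atlas, 39), (16, NYC, Gus, Delta, 38), (16, NYC, Lee, Atlas, 39), (16, NYC, Lee, Delta, 38), (16, NYC, Rae, Atlas, 39), (16, NYC, Rae, Delta, 38)}.
π[pname, pid, sname]: project onto (pname, pid, sname) → {(Atlas, 16, Cal), (Atlas, 16, Gus), (Atlas, 16, Lee), (Atlas, 16, Rae), (Delta, 16, Cal), (Delta, 16, Gus), (Delta, 16, Lee), (Delta, 16, Rae)}

{(Atlas, 16, Cal), (Atlas, 16, Gus), (Atlas, 16, Lee), (Atlas, 16, Rae), (Delta, 16, Cal), (Delta, 16, Gus), (Delta, 16, Lee), (Delta, 16, Rae)}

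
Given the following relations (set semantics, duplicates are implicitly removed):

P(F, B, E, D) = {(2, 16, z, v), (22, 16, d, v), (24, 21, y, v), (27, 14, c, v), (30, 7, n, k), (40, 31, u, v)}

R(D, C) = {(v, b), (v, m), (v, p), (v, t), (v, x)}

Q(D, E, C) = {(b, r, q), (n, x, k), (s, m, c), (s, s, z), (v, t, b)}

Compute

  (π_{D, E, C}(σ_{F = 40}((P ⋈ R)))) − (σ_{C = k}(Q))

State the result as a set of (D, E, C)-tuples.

Natural join on D: {(2, 16, z, v, b), (2, 16, z, v, m), (2, 16, z, v, p), (2, 16, z, v, t), (2, 16, z, v, x), (22, 16, d, v, b), (22, 16, d, v, m), (22, 16, d, v, p), (22, 16, d, v, t), (22, 16, d, v, x), (24, 21, y, v, b), (24, 21, y, v, m), (24, 21, y, v, p), (24, 21, y, v, t), (24, 21, y, v, x), (27, 14, c, v, b), (27, 14, c, v, m), (27, 14, c, v, p), (27, 14, c, v, t), (27, 14, c, v, x), (40, 31, u, v, b), (40, 31, u, v, m), (40, 31, u, v, p), (40, 31, u, v, t), (40, 31, u, v, x)}
Filtering on F = 40 leaves {(40, 31, u, v, b), (40, 31, u, v, m), (40, 31, u, v, p), (40, 31, u, v, t), (40, 31, u, v, x)}.
Keep only column(s) D, E, C: {(v, u, b), (v, u, m), (v, u, p), (v, u, t), (v, u, x)}
Filtering on C = k leaves {(n, x, k)}.
Difference: {(v, u, b), (v, u, m), (v, u, p), (v, u, t), (v, u, x)} with {(n, x, k)} → {(v, u, b), (v, u, m), (v, u, p), (v, u, t), (v, u, x)}

{(v, u, b), (v, u, m), (v, u, p), (v, u, t), (v, u, x)}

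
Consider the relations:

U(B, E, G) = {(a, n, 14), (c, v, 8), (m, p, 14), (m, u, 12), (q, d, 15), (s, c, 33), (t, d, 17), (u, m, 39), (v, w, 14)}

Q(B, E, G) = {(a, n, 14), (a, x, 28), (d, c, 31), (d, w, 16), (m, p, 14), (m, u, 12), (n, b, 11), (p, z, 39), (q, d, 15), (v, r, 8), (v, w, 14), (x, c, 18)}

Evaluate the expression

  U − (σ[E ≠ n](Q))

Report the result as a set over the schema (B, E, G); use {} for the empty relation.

{(a, n, 14), (c, v, 8), (s, c, 33), (t, d, 17), (u, m, 39)}

Selection E ≠ n: {(a, x, 28), (d, c, 31), (d, w, 16), (m, p, 14), (m, u, 12), (n, b, 11), (p, z, 39), (q, d, 15), (v, r, 8), (v, w, 14), (x, c, 18)}
Set difference of the two operands is {(a, n, 14), (c, v, 8), (s, c, 33), (t, d, 17), (u, m, 39)}.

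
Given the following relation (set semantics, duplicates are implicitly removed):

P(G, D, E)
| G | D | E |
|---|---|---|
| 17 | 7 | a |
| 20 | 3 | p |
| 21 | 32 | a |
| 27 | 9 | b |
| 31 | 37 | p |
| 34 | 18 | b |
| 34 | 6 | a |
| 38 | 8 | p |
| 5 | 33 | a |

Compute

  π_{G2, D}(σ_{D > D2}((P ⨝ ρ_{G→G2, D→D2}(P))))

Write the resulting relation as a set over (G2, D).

ρ[G→G2, D→D2]: schema becomes (G2, D2, E); tuples unchanged.
P ⋈ ρ_{G→G2, D→D2}(P) (natural join on E): {(17, 7, a, 17, 7), (17, 7, a, 21, 32), (17, 7, a, 34, 6), (17, 7, a, 5, 33), (20, 3, p, 20, 3), (20, 3, p, 31, 37), (20, 3, p, 38, 8), (21, 32, a, 17, 7), (21, 32, a, 21, 32), (21, 32, a, 34, 6), (21, 32, a, 5, 33), (27, 9, b, 27, 9), (27, 9, b, 34, 18), (31, 37, p, 20, 3), (31, 37, p, 31, 37), (31, 37, p, 38, 8), (34, 18, b, 27, 9), (34, 18, b, 34, 18), (34, 6, a, 17, 7), (34, 6, a, 21, 32), (34, 6, a, 34, 6), (34, 6, a, 5, 33), (38, 8, p, 20, 3), (38, 8, p, 31, 37), (38, 8, p, 38, 8), (5, 33, a, 17, 7), (5, 33, a, 21, 32), (5, 33, a, 34, 6), (5, 33, a, 5, 33)}
Filtering on D > D2 leaves {(17, 7, a, 34, 6), (21, 32, a, 17, 7), (21, 32, a, 34, 6), (31, 37, p, 20, 3), (31, 37, p, 38, 8), (34, 18, b, 27, 9), (38, 8, p, 20, 3), (5, 33, a, 17, 7), (5, 33, a, 21, 32), (5, 33, a, 34, 6)}.
π_{G2, D} gives {(17, 32), (17, 33), (20, 37), (20, 8), (21, 33), (27, 18), (34, 32), (34, 33), (34, 7), (38, 37)}.

{(17, 32), (17, 33), (20, 37), (20, 8), (21, 33), (27, 18), (34, 32), (34, 33), (34, 7), (38, 37)}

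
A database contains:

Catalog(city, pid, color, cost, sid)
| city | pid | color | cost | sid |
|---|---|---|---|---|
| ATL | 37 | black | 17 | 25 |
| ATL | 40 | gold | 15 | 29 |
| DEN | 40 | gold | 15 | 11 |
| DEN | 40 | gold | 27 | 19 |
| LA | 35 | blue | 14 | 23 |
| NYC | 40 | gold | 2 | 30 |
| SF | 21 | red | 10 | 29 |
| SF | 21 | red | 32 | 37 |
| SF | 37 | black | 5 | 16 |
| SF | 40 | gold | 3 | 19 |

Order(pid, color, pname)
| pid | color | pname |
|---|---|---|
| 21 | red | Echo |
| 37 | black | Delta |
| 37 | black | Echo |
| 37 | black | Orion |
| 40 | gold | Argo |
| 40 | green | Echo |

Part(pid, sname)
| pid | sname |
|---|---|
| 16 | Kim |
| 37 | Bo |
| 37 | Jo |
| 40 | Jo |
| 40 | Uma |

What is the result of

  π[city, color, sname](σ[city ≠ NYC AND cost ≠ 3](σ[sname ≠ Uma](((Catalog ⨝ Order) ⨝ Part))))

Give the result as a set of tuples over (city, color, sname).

{(ATL, black, Bo), (ATL, black, Jo), (ATL, gold, Jo), (DEN, gold, Jo), (SF, black, Bo), (SF, black, Jo)}

Joining Catalog and Order on pid, color yields {(ATL, 37, black, 17, 25, Delta), (ATL, 37, black, 17, 25, Echo), (ATL, 37, black, 17, 25, Orion), (ATL, 40, gold, 15, 29, Argo), (DEN, 40, gold, 15, 11, Argo), (DEN, 40, gold, 27, 19, Argo), (NYC, 40, gold, 2, 30, Argo), (SF, 21, red, 10, 29, Echo), (SF, 21, red, 32, 37, Echo), (SF, 37, black, 5, 16, Delta), (SF, 37, black, 5, 16, Echo), (SF, 37, black, 5, 16, Orion), (SF, 40, gold, 3, 19, Argo)}.
Joining (Catalog ⨝ Order) and Part on pid yields {(ATL, 37, black, 17, 25, Delta, Bo), (ATL, 37, black, 17, 25, Delta, Jo), (ATL, 37, black, 17, 25, Echo, Bo), (ATL, 37, black, 17, 25, Echo, Jo), (ATL, 37, black, 17, 25, Orion, Bo), (ATL, 37, black, 17, 25, Orion, Jo), (ATL, 40, gold, 15, 29, Argo, Jo), (ATL, 40, gold, 15, 29, Argo, Uma), (DEN, 40, gold, 15, 11, Argo, Jo), (DEN, 40, gold, 15, 11, Argo, Uma), (DEN, 40, gold, 27, 19, Argo, Jo), (DEN, 40, gold, 27, 19, Argo, Uma), (NYC, 40, gold, 2, 30, Argo, Jo), (NYC, 40, gold, 2, 30, Argo, Uma), (SF, 37, black, 5, 16, Delta, Bo), (SF, 37, black, 5, 16, Delta, Jo), (SF, 37, black, 5, 16, Echo, Bo), (SF, 37, black, 5, 16, Echo, Jo), (SF, 37, black, 5, 16, Orion, Bo), (SF, 37, black, 5, 16, Orion, Jo), (SF, 40, gold, 3, 19, Argo, Jo), (SF, 40, gold, 3, 19, Argo, Uma)}.
σ[sname ≠ Uma]: keep tuples satisfying sname ≠ Uma → {(ATL, 37, black, 17, 25, Delta, Bo), (ATL, 37, black, 17, 25, Delta, Jo), (ATL, 37, black, 17, 25, Echo, Bo), (ATL, 37, black, 17, 25, Echo, Jo), (ATL, 37, black, 17, 25, Orion, Bo), (ATL, 37, black, 17, 25, Orion, Jo), (ATL, 40, gold, 15, 29, Argo, Jo), (DEN, 40, gold, 15, 11, Argo, Jo), (DEN, 40, gold, 27, 19, Argo, Jo), (NYC, 40, gold, 2, 30, Argo, Jo), (SF, 37, black, 5, 16, Delta, Bo), (SF, 37, black, 5, 16, Delta, Jo), (SF, 37, black, 5, 16, Echo, Bo), (SF, 37, black, 5, 16, Echo, Jo), (SF, 37, black, 5, 16, Orion, Bo), (SF, 37, black, 5, 16, Orion, Jo), (SF, 40, gold, 3, 19, Argo, Jo)}
σ[city ≠ NYC AND cost ≠ 3]: keep tuples satisfying city ≠ NYC AND cost ≠ 3 → {(ATL, 37, black, 17, 25, Delta, Bo), (ATL, 37, black, 17, 25, Delta, Jo), (ATL, 37, black, 17, 25, Echo, Bo), (ATL, 37, black, 17, 25, Echo, Jo), (ATL, 37, black, 17, 25, Orion, Bo), (ATL, 37, black, 17, 25, Orion, Jo), (ATL, 40, gold, 15, 29, Argo, Jo), (DEN, 40, gold, 15, 11, Argo, Jo), (DEN, 40, gold, 27, 19, Argo, Jo), (SF, 37, black, 5, 16, Delta, Bo), (SF, 37, black, 5, 16, Delta, Jo), (SF, 37, black, 5, 16, Echo, Bo), (SF, 37, black, 5, 16, Echo, Jo), (SF, 37, black, 5, 16, Orion, Bo), (SF, 37, black, 5, 16, Orion, Jo)}
Projecting to city, color, sname (9 duplicate(s) eliminated): {(ATL, black, Bo), (ATL, black, Jo), (ATL, gold, Jo), (DEN, gold, Jo), (SF, black, Bo), (SF, black, Jo)}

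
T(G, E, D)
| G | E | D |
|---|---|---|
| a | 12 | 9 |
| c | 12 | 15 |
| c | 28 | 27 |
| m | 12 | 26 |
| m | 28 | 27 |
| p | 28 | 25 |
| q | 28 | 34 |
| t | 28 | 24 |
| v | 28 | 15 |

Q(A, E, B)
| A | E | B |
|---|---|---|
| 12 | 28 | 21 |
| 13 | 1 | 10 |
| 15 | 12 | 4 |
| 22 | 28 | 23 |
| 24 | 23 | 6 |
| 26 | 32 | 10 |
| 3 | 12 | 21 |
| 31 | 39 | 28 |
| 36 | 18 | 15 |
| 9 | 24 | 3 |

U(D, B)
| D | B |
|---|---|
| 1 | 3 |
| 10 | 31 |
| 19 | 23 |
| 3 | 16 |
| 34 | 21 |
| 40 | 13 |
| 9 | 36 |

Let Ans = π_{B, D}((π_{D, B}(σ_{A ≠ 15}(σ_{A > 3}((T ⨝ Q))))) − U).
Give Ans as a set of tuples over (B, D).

{(21, 15), (21, 24), (21, 25), (21, 27), (23, 15), (23, 24), (23, 25), (23, 27), (23, 34)}

Natural join on E: {(a, 12, 9, 15, 4), (a, 12, 9, 3, 21), (c, 12, 15, 15, 4), (c, 12, 15, 3, 21), (c, 28, 27, 12, 21), (c, 28, 27, 22, 23), (m, 12, 26, 15, 4), (m, 12, 26, 3, 21), (m, 28, 27, 12, 21), (m, 28, 27, 22, 23), (p, 28, 25, 12, 21), (p, 28, 25, 22, 23), (q, 28, 34, 12, 21), (q, 28, 34, 22, 23), (t, 28, 24, 12, 21), (t, 28, 24, 22, 23), (v, 28, 15, 12, 21), (v, 28, 15, 22, 23)}
Filtering on A > 3 leaves {(a, 12, 9, 15, 4), (c, 12, 15, 15, 4), (c, 28, 27, 12, 21), (c, 28, 27, 22, 23), (m, 12, 26, 15, 4), (m, 28, 27, 12, 21), (m, 28, 27, 22, 23), (p, 28, 25, 12, 21), (p, 28, 25, 22, 23), (q, 28, 34, 12, 21), (q, 28, 34, 22, 23), (t, 28, 24, 12, 21), (t, 28, 24, 22, 23), (v, 28, 15, 12, 21), (v, 28, 15, 22, 23)}.
Filtering on A ≠ 15 leaves {(c, 28, 27, 12, 21), (c, 28, 27, 22, 23), (m, 28, 27, 12, 21), (m, 28, 27, 22, 23), (p, 28, 25, 12, 21), (p, 28, 25, 22, 23), (q, 28, 34, 12, 21), (q, 28, 34, 22, 23), (t, 28, 24, 12, 21), (t, 28, 24, 22, 23), (v, 28, 15, 12, 21), (v, 28, 15, 22, 23)}.
π[D, B]: project onto (D, B) (2 duplicate(s) eliminated) → {(15, 21), (15, 23), (24, 21), (24, 23), (25, 21), (25, 23), (27, 21), (27, 23), (34, 21), (34, 23)}
Difference: {(15, 21), (15, 23), (24, 21), (24, 23), (25, 21), (25, 23), (27, 21), (27, 23), (34, 21), (34, 23)} with {(1, 3), (10, 31), (19, 23), (3, 16), (34, 21), (40, 13), (9, 36)} → {(15, 21), (15, 23), (24, 21), (24, 23), (25, 21), (25, 23), (27, 21), (27, 23), (34, 23)}
π[B, D]: project onto (B, D) → {(21, 15), (21, 24), (21, 25), (21, 27), (23, 15), (23, 24), (23, 25), (23, 27), (23, 34)}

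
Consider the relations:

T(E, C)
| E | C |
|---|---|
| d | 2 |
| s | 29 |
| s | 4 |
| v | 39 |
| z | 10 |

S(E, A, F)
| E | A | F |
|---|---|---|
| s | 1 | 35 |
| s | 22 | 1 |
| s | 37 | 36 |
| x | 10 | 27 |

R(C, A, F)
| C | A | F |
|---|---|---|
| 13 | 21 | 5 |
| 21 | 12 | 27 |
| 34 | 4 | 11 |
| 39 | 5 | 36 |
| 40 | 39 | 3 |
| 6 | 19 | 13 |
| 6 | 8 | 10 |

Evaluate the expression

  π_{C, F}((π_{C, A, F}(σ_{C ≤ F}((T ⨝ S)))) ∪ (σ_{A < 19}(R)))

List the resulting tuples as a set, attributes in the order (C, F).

{(21, 27), (29, 35), (29, 36), (34, 11), (39, 36), (4, 35), (4, 36), (6, 10)}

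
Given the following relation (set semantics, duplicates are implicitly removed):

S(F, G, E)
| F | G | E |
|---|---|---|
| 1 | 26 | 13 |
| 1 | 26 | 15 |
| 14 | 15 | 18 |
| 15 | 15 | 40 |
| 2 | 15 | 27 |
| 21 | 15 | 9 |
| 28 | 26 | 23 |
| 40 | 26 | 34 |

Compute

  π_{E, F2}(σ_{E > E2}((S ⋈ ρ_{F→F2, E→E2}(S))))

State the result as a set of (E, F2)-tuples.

ρ[F→F2, E→E2]: schema becomes (F2, G, E2); tuples unchanged.
S ⋈ ρ_{F→F2, E→E2}(S) (natural join on G): {(1, 26, 13, 1, 13), (1, 26, 13, 1, 15), (1, 26, 13, 28, 23), (1, 26, 13, 40, 34), (1, 26, 15, 1, 13), (1, 26, 15, 1, 15), (1, 26, 15, 28, 23), (1, 26, 15, 40, 34), (14, 15, 18, 14, 18), (14, 15, 18, 15, 40), (14, 15, 18, 2, 27), (14, 15, 18, 21, 9), (15, 15, 40, 14, 18), (15, 15, 40, 15, 40), (15, 15, 40, 2, 27), (15, 15, 40, 21, 9), (2, 15, 27, 14, 18), (2, 15, 27, 15, 40), (2, 15, 27, 2, 27), (2, 15, 27, 21, 9), (21, 15, 9, 14, 18), (21, 15, 9, 15, 40), (21, 15, 9, 2, 27), (21, 15, 9, 21, 9), (28, 26, 23, 1, 13), (28, 26, 23, 1, 15), (28, 26, 23, 28, 23), (28, 26, 23, 40, 34), (40, 26, 34, 1, 13), (40, 26, 34, 1, 15), (40, 26, 34, 28, 23), (40, 26, 34, 40, 34)}
Filtering on E > E2 leaves {(1, 26, 15, 1, 13), (14, 15, 18, 21, 9), (15, 15, 40, 14, 18), (15, 15, 40, 2, 27), (15, 15, 40, 21, 9), (2, 15, 27, 14, 18), (2, 15, 27, 21, 9), (28, 26, 23, 1, 13), (28, 26, 23, 1, 15), (40, 26, 34, 1, 13), (40, 26, 34, 1, 15), (40, 26, 34, 28, 23)}.
π[E, F2]: project onto (E, F2) (2 duplicate(s) eliminated) → {(15, 1), (18, 21), (23, 1), (27, 14), (27, 21), (34, 1), (34, 28), (40, 14), (40, 2), (40, 21)}

{(15, 1), (18, 21), (23, 1), (27, 14), (27, 21), (34, 1), (34, 28), (40, 14), (40, 2), (40, 21)}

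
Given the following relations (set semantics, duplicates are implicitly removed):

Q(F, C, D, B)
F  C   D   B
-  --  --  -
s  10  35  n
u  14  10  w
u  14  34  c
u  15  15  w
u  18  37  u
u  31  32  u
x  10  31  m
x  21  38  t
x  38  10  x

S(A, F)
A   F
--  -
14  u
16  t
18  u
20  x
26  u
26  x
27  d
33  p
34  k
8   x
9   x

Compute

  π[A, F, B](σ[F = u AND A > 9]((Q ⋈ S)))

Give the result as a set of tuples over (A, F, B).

Joining Q and S on F yields {(u, 14, 10, w, 14), (u, 14, 10, w, 18), (u, 14, 10, w, 26), (u, 14, 34, c, 14), (u, 14, 34, c, 18), (u, 14, 34, c, 26), (u, 15, 15, w, 14), (u, 15, 15, w, 18), (u, 15, 15, w, 26), (u, 18, 37, u, 14), (u, 18, 37, u, 18), (u, 18, 37, u, 26), (u, 31, 32, u, 14), (u, 31, 32, u, 18), (u, 31, 32, u, 26), (x, 10, 31, m, 20), (x, 10, 31, m, 26), (x, 10, 31, m, 8), (x, 10, 31, m, 9), (x, 21, 38, t, 20), (x, 21, 38, t, 26), (x, 21, 38, t, 8), (x, 21, 38, t, 9), (x, 38, 10, x, 20), (x, 38, 10, x, 26), (x, 38, 10, x, 8), (x, 38, 10, x, 9)}.
Apply σ_{F = u AND A > 9}; surviving tuples: {(u, 14, 10, w, 14), (u, 14, 10, w, 18), (u, 14, 10, w, 26), (u, 14, 34, c, 14), (u, 14, 34, c, 18), (u, 14, 34, c, 26), (u, 15, 15, w, 14), (u, 15, 15, w, 18), (u, 15, 15, w, 26), (u, 18, 37, u, 14), (u, 18, 37, u, 18), (u, 18, 37, u, 26), (u, 31, 32, u, 14), (u, 31, 32, u, 18), (u, 31, 32, u, 26)}
Projecting to A, F, B (6 duplicate(s) eliminated): {(14, u, c), (14, u, u), (14, u, w), (18, u, c), (18, u, u), (18, u, w), (26, u, c), (26, u, u), (26, u, w)}

{(14, u, c), (14, u, u), (14, u, w), (18, u, c), (18, u, u), (18, u, w), (26, u, c), (26, u, u), (26, u, w)}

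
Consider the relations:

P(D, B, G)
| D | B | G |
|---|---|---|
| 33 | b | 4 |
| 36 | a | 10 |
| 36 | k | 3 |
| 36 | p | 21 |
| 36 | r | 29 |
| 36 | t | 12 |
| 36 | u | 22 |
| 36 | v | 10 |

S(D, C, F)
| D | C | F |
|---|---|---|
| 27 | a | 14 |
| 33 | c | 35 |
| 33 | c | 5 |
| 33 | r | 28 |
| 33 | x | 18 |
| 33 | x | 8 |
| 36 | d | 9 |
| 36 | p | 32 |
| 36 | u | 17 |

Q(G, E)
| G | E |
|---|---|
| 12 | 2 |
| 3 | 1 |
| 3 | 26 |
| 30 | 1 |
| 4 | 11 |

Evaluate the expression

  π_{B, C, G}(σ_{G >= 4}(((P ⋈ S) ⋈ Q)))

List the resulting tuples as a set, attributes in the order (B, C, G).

Natural join on D: {(33, b, 4, c, 35), (33, b, 4, c, 5), (33, b, 4, r, 28), (33, b, 4, x, 18), (33, b, 4, x, 8), (36, a, 10, d, 9), (36, a, 10, p, 32), (36, a, 10, u, 17), (36, k, 3, d, 9), (36, k, 3, p, 32), (36, k, 3, u, 17), (36, p, 21, d, 9), (36, p, 21, p, 32), (36, p, 21, u, 17), (36, r, 29, d, 9), (36, r, 29, p, 32), (36, r, 29, u, 17), (36, t, 12, d, 9), (36, t, 12, p, 32), (36, t, 12, u, 17), (36, u, 22, d, 9), (36, u, 22, p, 32), (36, u, 22, u, 17), (36, v, 10, d, 9), (36, v, 10, p, 32), (36, v, 10, u, 17)}
Natural join on G: {(33, b, 4, c, 35, 11), (33, b, 4, c, 5, 11), (33, b, 4, r, 28, 11), (33, b, 4, x, 18, 11), (33, b, 4, x, 8, 11), (36, k, 3, d, 9, 1), (36, k, 3, d, 9, 26), (36, k, 3, p, 32, 1), (36, k, 3, p, 32, 26), (36, k, 3, u, 17, 1), (36, k, 3, u, 17, 26), (36, t, 12, d, 9, 2), (36, t, 12, p, 32, 2), (36, t, 12, u, 17, 2)}
Apply σ_{G >= 4}; surviving tuples: {(33, b, 4, c, 35, 11), (33, b, 4, c, 5, 11), (33, b, 4, r, 28, 11), (33, b, 4, x, 18, 11), (33, b, 4, x, 8, 11), (36, t, 12, d, 9, 2), (36, t, 12, p, 32, 2), (36, t, 12, u, 17, 2)}
π[B, C, G]: project onto (B, C, G) (2 duplicate(s) eliminated) → {(b, c, 4), (b, r, 4), (b, x, 4), (t, d, 12), (t, p, 12), (t, u, 12)}

{(b, c, 4), (b, r, 4), (b, x, 4), (t, d, 12), (t, p, 12), (t, u, 12)}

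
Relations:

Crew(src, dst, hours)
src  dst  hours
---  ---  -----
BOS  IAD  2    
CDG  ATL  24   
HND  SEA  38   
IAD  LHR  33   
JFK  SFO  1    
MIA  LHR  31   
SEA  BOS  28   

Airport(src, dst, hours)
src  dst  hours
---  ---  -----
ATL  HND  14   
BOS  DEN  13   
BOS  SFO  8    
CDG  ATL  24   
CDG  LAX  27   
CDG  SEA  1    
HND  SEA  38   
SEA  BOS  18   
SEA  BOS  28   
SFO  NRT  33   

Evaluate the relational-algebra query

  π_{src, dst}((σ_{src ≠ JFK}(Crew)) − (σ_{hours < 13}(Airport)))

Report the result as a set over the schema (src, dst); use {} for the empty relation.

Apply σ_{src ≠ JFK}; surviving tuples: {(BOS, IAD, 2), (CDG, ATL, 24), (HND, SEA, 38), (IAD, LHR, 33), (MIA, LHR, 31), (SEA, BOS, 28)}
Apply σ_{hours < 13}; surviving tuples: {(BOS, SFO, 8), (CDG, SEA, 1)}
Set difference of the two operands is {(BOS, IAD, 2), (CDG, ATL, 24), (HND, SEA, 38), (IAD, LHR, 33), (MIA, LHR, 31), (SEA, BOS, 28)}.
π_{src, dst} gives {(BOS, IAD), (CDG, ATL), (HND, SEA), (IAD, LHR), (MIA, LHR), (SEA, BOS)}.

{(BOS, IAD), (CDG, ATL), (HND, SEA), (IAD, LHR), (MIA, LHR), (SEA, BOS)}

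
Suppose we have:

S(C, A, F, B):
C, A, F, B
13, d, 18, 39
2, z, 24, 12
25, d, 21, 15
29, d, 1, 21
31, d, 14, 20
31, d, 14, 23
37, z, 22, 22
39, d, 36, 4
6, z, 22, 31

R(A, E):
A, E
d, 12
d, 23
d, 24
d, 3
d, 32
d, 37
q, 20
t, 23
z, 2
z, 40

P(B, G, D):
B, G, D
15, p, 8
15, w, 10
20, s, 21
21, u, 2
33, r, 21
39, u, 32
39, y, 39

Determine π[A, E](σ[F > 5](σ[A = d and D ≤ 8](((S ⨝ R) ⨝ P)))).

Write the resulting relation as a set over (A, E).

Natural join on A: {(13, d, 18, 39, 12), (13, d, 18, 39, 23), (13, d, 18, 39, 24), (13, d, 18, 39, 3), (13, d, 18, 39, 32), (13, d, 18, 39, 37), (2, z, 24, 12, 2), (2, z, 24, 12, 40), (25, d, 21, 15, 12), (25, d, 21, 15, 23), (25, d, 21, 15, 24), (25, d, 21, 15, 3), (25, d, 21, 15, 32), (25, d, 21, 15, 37), (29, d, 1, 21, 12), (29, d, 1, 21, 23), (29, d, 1, 21, 24), (29, d, 1, 21, 3), (29, d, 1, 21, 32), (29, d, 1, 21, 37), (31, d, 14, 20, 12), (31, d, 14, 20, 23), (31, d, 14, 20, 24), (31, d, 14, 20, 3), (31, d, 14, 20, 32), (31, d, 14, 20, 37), (31, d, 14, 23, 12), (31, d, 14, 23, 23), (31, d, 14, 23, 24), (31, d, 14, 23, 3), (31, d, 14, 23, 32), (31, d, 14, 23, 37), (37, z, 22, 22, 2), (37, z, 22, 22, 40), (39, d, 36, 4, 12), (39, d, 36, 4, 23), (39, d, 36, 4, 24), (39, d, 36, 4, 3), (39, d, 36, 4, 32), (39, d, 36, 4, 37), (6, z, 22, 31, 2), (6, z, 22, 31, 40)}
Natural join on B: {(13, d, 18, 39, 12, u, 32), (13, d, 18, 39, 12, y, 39), (13, d, 18, 39, 23, u, 32), (13, d, 18, 39, 23, y, 39), (13, d, 18, 39, 24, u, 32), (13, d, 18, 39, 24, y, 39), (13, d, 18, 39, 3, u, 32), (13, d, 18, 39, 3, y, 39), (13, d, 18, 39, 32, u, 32), (13, d, 18, 39, 32, y, 39), (13, d, 18, 39, 37, u, 32), (13, d, 18, 39, 37, y, 39), (25, d, 21, 15, 12, p, 8), (25, d, 21, 15, 12, w, 10), (25, d, 21, 15, 23, p, 8), (25, d, 21, 15, 23, w, 10), (25, d, 21, 15, 24, p, 8), (25, d, 21, 15, 24, w, 10), (25, d, 21, 15, 3, p, 8), (25, d, 21, 15, 3, w, 10), (25, d, 21, 15, 32, p, 8), (25, d, 21, 15, 32, w, 10), (25, d, 21, 15, 37, p, 8), (25, d, 21, 15, 37, w, 10), (29, d, 1, 21, 12, u, 2), (29, d, 1, 21, 23, u, 2), (29, d, 1, 21, 24, u, 2), (29, d, 1, 21, 3, u, 2), (29, d, 1, 21, 32, u, 2), (29, d, 1, 21, 37, u, 2), (31, d, 14, 20, 12, s, 21), (31, d, 14, 20, 23, s, 21), (31, d, 14, 20, 24, s, 21), (31, d, 14, 20, 3, s, 21), (31, d, 14, 20, 32, s, 21), (31, d, 14, 20, 37, s, 21)}
Apply σ_{A = d and D ≤ 8}; surviving tuples: {(25, d, 21, 15, 12, p, 8), (25, d, 21, 15, 23, p, 8), (25, d, 21, 15, 24, p, 8), (25, d, 21, 15, 3, p, 8), (25, d, 21, 15, 32, p, 8), (25, d, 21, 15, 37, p, 8), (29, d, 1, 21, 12, u, 2), (29, d, 1, 21, 23, u, 2), (29, d, 1, 21, 24, u, 2), (29, d, 1, 21, 3, u, 2), (29, d, 1, 21, 32, u, 2), (29, d, 1, 21, 37, u, 2)}
Apply σ_{F > 5}; surviving tuples: {(25, d, 21, 15, 12, p, 8), (25, d, 21, 15, 23, p, 8), (25, d, 21, 15, 24, p, 8), (25, d, 21, 15, 3, p, 8), (25, d, 21, 15, 32, p, 8), (25, d, 21, 15, 37, p, 8)}
π[A, E]: project onto (A, E) → {(d, 12), (d, 23), (d, 24), (d, 3), (d, 32), (d, 37)}

{(d, 12), (d, 23), (d, 24), (d, 3), (d, 32), (d, 37)}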